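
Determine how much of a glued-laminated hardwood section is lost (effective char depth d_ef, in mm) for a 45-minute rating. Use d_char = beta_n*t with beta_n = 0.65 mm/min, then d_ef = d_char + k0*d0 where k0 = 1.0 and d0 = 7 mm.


d_char = 0.65 * 45 = 29.25 mm
d_ef = 29.25 + 1.0*7 = 36.25 mm

36.25 mm


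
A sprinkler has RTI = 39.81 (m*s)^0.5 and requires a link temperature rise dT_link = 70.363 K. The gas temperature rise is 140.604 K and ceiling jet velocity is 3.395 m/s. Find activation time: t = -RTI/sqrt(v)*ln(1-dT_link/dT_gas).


dT_link/dT_gas = 0.50043
ln(1 - 0.50043) = -0.69402
t = -39.81 / sqrt(3.395) * -0.69402 = 14.995 s

14.995 s


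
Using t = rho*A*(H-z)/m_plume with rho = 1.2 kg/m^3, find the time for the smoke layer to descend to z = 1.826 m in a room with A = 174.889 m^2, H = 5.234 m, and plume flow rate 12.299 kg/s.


H - z = 3.408 m
t = 1.2 * 174.889 * 3.408 / 12.299 = 58.153 s

58.153 s


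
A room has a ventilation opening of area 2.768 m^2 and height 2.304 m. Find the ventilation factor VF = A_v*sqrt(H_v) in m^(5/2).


sqrt(H_v) = 1.5179
VF = 2.768 * 1.5179 = 4.2015 m^(5/2)

4.2015 m^(5/2)


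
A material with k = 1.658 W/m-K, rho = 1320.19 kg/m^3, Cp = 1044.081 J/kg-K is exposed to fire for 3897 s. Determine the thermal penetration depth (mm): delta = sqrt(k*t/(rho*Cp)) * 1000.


alpha = 1.658 / (1320.19 * 1044.081) = 1.2029e-06 m^2/s
alpha * t = 0.0046875
delta = sqrt(0.0046875) * 1000 = 68.466 mm

68.466 mm


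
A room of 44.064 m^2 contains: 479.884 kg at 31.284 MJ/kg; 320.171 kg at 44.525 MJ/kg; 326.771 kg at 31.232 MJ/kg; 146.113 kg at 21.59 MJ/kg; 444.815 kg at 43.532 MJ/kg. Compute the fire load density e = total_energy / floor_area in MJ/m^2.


Total energy = 479.884*31.284 + 320.171*44.525 + 326.771*31.232 + 146.113*21.59 + 444.815*43.532
= 15012.69 + 14255.61 + 10205.71 + 3154.580 + 19363.69
= 61992.28 MJ
e = 61992.28 / 44.064 = 1406.9 MJ/m^2

1406.9 MJ/m^2


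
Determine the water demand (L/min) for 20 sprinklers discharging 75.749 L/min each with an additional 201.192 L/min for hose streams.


Sprinkler demand = 20 * 75.749 = 1514.98 L/min
Total = 1514.98 + 201.192 = 1716.172 L/min

1716.172 L/min


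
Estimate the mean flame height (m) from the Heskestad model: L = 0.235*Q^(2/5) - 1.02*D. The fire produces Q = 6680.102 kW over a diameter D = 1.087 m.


Q^(2/5) = 33.878
0.235 * Q^(2/5) = 7.9612
1.02 * D = 1.1087
L = 6.8525 m

6.8525 m


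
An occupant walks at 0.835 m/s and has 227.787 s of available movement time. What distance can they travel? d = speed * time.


d = 0.835 * 227.787 = 190.20 m

190.20 m


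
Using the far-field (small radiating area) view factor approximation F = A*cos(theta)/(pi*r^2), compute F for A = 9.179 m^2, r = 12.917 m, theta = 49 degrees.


cos(49 deg) = 0.65606
pi*r^2 = 524.17
F = 9.179 * 0.65606 / 524.17 = 0.011489

0.011489


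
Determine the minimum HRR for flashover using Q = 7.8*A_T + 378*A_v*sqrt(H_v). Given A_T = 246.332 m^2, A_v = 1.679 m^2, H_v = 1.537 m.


7.8*A_T = 1921.4
sqrt(H_v) = 1.2398
378*A_v*sqrt(H_v) = 786.83
Q = 1921.4 + 786.83 = 2708.2 kW

2708.2 kW


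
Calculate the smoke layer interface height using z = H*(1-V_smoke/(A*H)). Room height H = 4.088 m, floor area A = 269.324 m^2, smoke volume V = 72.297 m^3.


V/(A*H) = 0.065665
1 - 0.065665 = 0.93433
z = 4.088 * 0.93433 = 3.8196 m

3.8196 m


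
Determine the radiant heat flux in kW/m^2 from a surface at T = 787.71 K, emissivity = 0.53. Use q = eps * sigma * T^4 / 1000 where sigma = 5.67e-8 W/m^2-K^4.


T^4 = 3.8500e+11
q = 0.53 * 5.67e-8 * 3.8500e+11 / 1000 = 11.570 kW/m^2

11.570 kW/m^2


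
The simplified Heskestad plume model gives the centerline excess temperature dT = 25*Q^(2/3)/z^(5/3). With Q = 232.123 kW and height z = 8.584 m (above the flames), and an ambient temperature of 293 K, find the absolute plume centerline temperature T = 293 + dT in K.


Q^(2/3) = 37.770
z^(5/3) = 35.987
dT = 25 * 37.770 / 35.987 = 26.238 K
T = 293 + 26.238 = 319.24 K

319.24 K


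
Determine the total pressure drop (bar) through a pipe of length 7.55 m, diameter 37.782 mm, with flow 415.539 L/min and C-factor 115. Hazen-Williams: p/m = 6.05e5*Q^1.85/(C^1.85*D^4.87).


Q^1.85 = 69893
C^1.85 = 6490.7
D^4.87 = 4.8015e+07
p/m = 0.13568 bar/m
p_total = 0.13568 * 7.55 = 1.0244 bar

1.0244 bar


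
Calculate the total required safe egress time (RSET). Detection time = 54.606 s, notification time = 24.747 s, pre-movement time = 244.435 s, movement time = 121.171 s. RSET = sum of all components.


Total = 54.606 + 24.747 + 244.435 + 121.171 = 444.959 s

444.959 s


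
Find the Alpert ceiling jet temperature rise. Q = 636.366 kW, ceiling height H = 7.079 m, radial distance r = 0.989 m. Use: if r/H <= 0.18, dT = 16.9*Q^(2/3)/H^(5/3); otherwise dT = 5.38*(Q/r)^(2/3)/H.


r/H = 0.989 / 7.079 = 0.13971
r/H <= 0.18, so dT = 16.9*Q^(2/3)/H^(5/3)
Q^(2/3) = 73.984
H^(5/3) = 26.099
dT = 16.9 * 73.984 / 26.099 = 47.908 K

47.908 K


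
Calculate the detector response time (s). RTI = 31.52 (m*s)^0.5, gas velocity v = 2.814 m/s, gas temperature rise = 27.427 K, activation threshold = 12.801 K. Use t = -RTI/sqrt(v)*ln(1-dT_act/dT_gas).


dT_act/dT_gas = 0.46673
ln(1 - 0.46673) = -0.62873
t = -31.52 / sqrt(2.814) * -0.62873 = 11.814 s

11.814 s


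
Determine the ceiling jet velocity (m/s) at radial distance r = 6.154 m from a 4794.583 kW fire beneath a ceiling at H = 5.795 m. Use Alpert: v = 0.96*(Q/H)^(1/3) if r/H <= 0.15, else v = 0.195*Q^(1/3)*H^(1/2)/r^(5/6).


r/H = 6.154 / 5.795 = 1.0619
r/H > 0.15, so v = 0.195*Q^(1/3)*H^(1/2)/r^(5/6)
Q^(1/3) = 16.862
H^(1/2) = 2.4073
r^(5/6) = 4.5460
v = 0.195 * 16.862 * 2.4073 / 4.5460 = 1.7412 m/s

1.7412 m/s


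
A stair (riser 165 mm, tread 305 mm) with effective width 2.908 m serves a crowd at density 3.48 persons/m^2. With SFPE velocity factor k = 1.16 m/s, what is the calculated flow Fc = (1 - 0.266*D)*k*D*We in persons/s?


1 - 0.266*D = 1 - 0.266*3.48 = 0.074320
Fs = 0.074320 * 1.16 * 3.48 = 0.30001 persons/(s*m)
Fc = 0.30001 * 2.908 = 0.87244 persons/s

0.87244 persons/s


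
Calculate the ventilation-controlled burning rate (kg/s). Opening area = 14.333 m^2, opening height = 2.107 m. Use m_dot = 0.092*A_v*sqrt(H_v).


sqrt(H_v) = 1.4516
m_dot = 0.092 * 14.333 * 1.4516 = 1.9141 kg/s

1.9141 kg/s


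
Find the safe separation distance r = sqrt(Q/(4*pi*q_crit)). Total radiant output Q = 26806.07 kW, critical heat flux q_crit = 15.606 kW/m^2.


4*pi*q_crit = 196.11
Q/(4*pi*q_crit) = 136.69
r = sqrt(136.69) = 11.691 m

11.691 m


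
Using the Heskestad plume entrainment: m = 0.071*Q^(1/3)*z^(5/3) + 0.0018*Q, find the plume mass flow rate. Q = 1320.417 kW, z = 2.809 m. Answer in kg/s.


Q^(1/3) = 10.971
z^(5/3) = 5.5922
First term = 0.071 * 10.971 * 5.5922 = 4.3559
Second term = 0.0018 * 1320.417 = 2.3768
m = 6.7327 kg/s

6.7327 kg/s


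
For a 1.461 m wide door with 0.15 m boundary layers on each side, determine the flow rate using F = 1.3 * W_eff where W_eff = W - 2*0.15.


W_eff = 1.461 - 0.30 = 1.161 m
F = 1.3 * 1.161 = 1.5093 persons/s

1.5093 persons/s


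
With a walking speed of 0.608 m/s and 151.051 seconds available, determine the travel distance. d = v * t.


d = 0.608 * 151.051 = 91.839 m

91.839 m


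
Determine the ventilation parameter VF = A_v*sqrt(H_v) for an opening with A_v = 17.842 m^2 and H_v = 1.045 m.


sqrt(H_v) = 1.0223
VF = 17.842 * 1.0223 = 18.239 m^(5/2)

18.239 m^(5/2)


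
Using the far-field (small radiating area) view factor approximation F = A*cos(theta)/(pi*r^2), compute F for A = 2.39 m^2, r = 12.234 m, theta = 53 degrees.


cos(53 deg) = 0.60182
pi*r^2 = 470.20
F = 2.39 * 0.60182 / 470.20 = 0.0030590

0.0030590


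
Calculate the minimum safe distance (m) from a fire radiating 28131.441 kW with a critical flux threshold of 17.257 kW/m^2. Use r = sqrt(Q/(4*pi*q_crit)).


4*pi*q_crit = 216.86
Q/(4*pi*q_crit) = 129.72
r = sqrt(129.72) = 11.390 m

11.390 m


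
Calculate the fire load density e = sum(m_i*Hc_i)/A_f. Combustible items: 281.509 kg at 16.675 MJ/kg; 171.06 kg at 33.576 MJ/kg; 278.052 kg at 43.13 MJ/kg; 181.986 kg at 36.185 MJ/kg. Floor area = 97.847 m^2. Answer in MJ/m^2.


Total energy = 281.509*16.675 + 171.06*33.576 + 278.052*43.13 + 181.986*36.185
= 4694.163 + 5743.511 + 11992.38 + 6585.163
= 29015.22 MJ
e = 29015.22 / 97.847 = 296.54 MJ/m^2

296.54 MJ/m^2


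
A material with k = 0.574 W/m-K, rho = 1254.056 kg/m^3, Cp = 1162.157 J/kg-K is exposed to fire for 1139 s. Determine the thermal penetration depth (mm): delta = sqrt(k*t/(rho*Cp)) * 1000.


alpha = 0.574 / (1254.056 * 1162.157) = 3.9385e-07 m^2/s
alpha * t = 0.00044859
delta = sqrt(0.00044859) * 1000 = 21.180 mm

21.180 mm


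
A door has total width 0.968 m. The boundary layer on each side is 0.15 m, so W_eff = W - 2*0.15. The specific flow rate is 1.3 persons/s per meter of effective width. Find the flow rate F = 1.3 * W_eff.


W_eff = 0.968 - 0.30 = 0.668 m
F = 1.3 * 0.668 = 0.86840 persons/s

0.86840 persons/s


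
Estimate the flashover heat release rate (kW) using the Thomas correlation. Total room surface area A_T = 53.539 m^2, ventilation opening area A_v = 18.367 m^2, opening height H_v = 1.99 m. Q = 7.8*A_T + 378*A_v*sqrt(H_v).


7.8*A_T = 417.60
sqrt(H_v) = 1.4107
378*A_v*sqrt(H_v) = 9793.9
Q = 417.60 + 9793.9 = 10212 kW

10212 kW


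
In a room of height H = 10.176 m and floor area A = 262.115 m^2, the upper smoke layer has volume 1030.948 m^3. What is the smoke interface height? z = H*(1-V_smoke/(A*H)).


V/(A*H) = 0.38652
1 - 0.38652 = 0.61348
z = 10.176 * 0.61348 = 6.2428 m

6.2428 m


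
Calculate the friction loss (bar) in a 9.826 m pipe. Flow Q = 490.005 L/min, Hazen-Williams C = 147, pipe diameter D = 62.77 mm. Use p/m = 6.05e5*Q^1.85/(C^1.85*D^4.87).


Q^1.85 = 94814
C^1.85 = 10222
D^4.87 = 5.6892e+08
p/m = 0.0098636 bar/m
p_total = 0.0098636 * 9.826 = 0.096920 bar

0.096920 bar


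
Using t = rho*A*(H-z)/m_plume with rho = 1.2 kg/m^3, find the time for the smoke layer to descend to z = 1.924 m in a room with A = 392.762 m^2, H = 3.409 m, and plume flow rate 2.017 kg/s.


H - z = 1.485 m
t = 1.2 * 392.762 * 1.485 / 2.017 = 347.00 s

347.00 s


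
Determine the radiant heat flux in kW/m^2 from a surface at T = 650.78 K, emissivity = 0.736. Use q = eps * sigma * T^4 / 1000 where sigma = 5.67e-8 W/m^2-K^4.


T^4 = 1.7936e+11
q = 0.736 * 5.67e-8 * 1.7936e+11 / 1000 = 7.4851 kW/m^2

7.4851 kW/m^2


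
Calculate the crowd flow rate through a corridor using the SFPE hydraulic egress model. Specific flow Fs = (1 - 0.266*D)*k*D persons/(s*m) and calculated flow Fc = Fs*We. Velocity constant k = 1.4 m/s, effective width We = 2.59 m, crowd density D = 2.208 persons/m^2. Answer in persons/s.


1 - 0.266*D = 1 - 0.266*2.208 = 0.41267
Fs = 0.41267 * 1.4 * 2.208 = 1.2757 persons/(s*m)
Fc = 1.2757 * 2.59 = 3.3039 persons/s

3.3039 persons/s


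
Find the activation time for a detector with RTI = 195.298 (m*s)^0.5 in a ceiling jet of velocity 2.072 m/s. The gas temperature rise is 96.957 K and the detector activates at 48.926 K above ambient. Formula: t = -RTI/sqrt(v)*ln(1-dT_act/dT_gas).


dT_act/dT_gas = 0.50462
ln(1 - 0.50462) = -0.70242
t = -195.298 / sqrt(2.072) * -0.70242 = 95.302 s

95.302 s


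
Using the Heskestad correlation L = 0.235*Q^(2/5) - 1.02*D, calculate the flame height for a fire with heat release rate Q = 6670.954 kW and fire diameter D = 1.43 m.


Q^(2/5) = 33.859
0.235 * Q^(2/5) = 7.9569
1.02 * D = 1.4586
L = 6.4983 m

6.4983 m


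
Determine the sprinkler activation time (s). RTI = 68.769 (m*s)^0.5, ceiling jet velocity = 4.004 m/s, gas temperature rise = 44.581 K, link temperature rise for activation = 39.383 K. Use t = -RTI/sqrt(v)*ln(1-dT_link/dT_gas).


dT_link/dT_gas = 0.88340
ln(1 - 0.88340) = -2.1490
t = -68.769 / sqrt(4.004) * -2.1490 = 73.857 s

73.857 s


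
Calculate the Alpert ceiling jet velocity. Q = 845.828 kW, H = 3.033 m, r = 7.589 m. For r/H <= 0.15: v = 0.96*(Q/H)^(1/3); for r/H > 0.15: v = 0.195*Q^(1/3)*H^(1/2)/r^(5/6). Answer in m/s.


r/H = 7.589 / 3.033 = 2.5021
r/H > 0.15, so v = 0.195*Q^(1/3)*H^(1/2)/r^(5/6)
Q^(1/3) = 9.4572
H^(1/2) = 1.7416
r^(5/6) = 5.4136
v = 0.195 * 9.4572 * 1.7416 / 5.4136 = 0.59326 m/s

0.59326 m/s


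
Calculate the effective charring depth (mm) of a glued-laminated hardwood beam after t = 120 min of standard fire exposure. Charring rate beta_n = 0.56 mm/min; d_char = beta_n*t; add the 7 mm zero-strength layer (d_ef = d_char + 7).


d_char = 0.56 * 120 = 67.2 mm
d_ef = 67.2 + 1.0*7 = 74.2 mm

74.2 mm


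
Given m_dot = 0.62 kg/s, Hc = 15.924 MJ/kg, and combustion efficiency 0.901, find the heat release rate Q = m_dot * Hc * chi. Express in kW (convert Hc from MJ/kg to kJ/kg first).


Hc = 15.924 MJ/kg = 15.924 * 1000 kJ/kg = 15924 kJ/kg
Q = 0.62 kg/s * 15924 kJ/kg * 0.901 = 8895.5 kW

8895.5 kW


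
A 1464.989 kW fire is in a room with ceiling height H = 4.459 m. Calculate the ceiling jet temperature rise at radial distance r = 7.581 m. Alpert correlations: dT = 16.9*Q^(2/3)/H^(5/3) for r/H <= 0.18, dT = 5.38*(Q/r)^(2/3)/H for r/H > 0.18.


r/H = 7.581 / 4.459 = 1.7002
r/H > 0.18, so dT = 5.38*(Q/r)^(2/3)/H
Q/r = 193.24
(Q/r)^(2/3) = 33.425
dT = 5.38 * 33.425 / 4.459 = 40.329 K

40.329 K


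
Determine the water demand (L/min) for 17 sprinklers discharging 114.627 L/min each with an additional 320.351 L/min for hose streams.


Sprinkler demand = 17 * 114.627 = 1948.659 L/min
Total = 1948.659 + 320.351 = 2269.01 L/min

2269.01 L/min


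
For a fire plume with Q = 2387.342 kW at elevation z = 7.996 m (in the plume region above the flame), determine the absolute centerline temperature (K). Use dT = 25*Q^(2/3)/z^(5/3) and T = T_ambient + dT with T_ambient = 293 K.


Q^(2/3) = 178.63
z^(5/3) = 31.973
dT = 25 * 178.63 / 31.973 = 139.67 K
T = 293 + 139.67 = 432.67 K

432.67 K


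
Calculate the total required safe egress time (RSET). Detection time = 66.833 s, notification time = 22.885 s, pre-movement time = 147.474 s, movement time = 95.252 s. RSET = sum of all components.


Total = 66.833 + 22.885 + 147.474 + 95.252 = 332.444 s

332.444 s


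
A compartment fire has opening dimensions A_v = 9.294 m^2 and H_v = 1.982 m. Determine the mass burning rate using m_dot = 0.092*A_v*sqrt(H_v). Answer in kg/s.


sqrt(H_v) = 1.4078
m_dot = 0.092 * 9.294 * 1.4078 = 1.2038 kg/s

1.2038 kg/s


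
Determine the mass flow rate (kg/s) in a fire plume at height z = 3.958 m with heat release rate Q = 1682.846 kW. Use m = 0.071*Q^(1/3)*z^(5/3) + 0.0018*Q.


Q^(1/3) = 11.895
z^(5/3) = 9.9036
First term = 0.071 * 11.895 * 9.9036 = 8.3637
Second term = 0.0018 * 1682.846 = 3.0291
m = 11.393 kg/s

11.393 kg/s


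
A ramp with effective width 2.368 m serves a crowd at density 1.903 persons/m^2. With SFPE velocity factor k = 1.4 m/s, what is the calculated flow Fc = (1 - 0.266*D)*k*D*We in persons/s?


1 - 0.266*D = 1 - 0.266*1.903 = 0.49380
Fs = 0.49380 * 1.4 * 1.903 = 1.3156 persons/(s*m)
Fc = 1.3156 * 2.368 = 3.1153 persons/s

3.1153 persons/s


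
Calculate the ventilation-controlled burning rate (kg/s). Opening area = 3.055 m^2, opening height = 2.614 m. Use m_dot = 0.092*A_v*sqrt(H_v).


sqrt(H_v) = 1.6168
m_dot = 0.092 * 3.055 * 1.6168 = 0.45441 kg/s

0.45441 kg/s


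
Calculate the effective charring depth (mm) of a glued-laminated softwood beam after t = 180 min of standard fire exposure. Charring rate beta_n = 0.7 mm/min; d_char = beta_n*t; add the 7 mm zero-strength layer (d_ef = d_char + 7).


d_char = 0.7 * 180 = 126 mm
d_ef = 126 + 1.0*7 = 133 mm

133 mm


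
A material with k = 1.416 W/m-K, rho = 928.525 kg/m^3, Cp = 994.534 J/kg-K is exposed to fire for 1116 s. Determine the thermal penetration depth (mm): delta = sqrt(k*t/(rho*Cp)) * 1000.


alpha = 1.416 / (928.525 * 994.534) = 1.5334e-06 m^2/s
alpha * t = 0.0017113
delta = sqrt(0.0017113) * 1000 = 41.367 mm

41.367 mm


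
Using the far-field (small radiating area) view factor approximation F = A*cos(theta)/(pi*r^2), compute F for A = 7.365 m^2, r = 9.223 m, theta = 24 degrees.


cos(24 deg) = 0.91355
pi*r^2 = 267.24
F = 7.365 * 0.91355 / 267.24 = 0.025177

0.025177


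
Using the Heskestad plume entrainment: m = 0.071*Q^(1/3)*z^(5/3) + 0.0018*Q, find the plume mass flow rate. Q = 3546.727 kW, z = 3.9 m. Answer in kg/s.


Q^(1/3) = 15.250
z^(5/3) = 9.6629
First term = 0.071 * 15.250 * 9.6629 = 10.463
Second term = 0.0018 * 3546.727 = 6.3841
m = 16.847 kg/s

16.847 kg/s


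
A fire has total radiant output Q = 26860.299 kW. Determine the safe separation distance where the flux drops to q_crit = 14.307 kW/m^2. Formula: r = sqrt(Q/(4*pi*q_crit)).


4*pi*q_crit = 179.79
Q/(4*pi*q_crit) = 149.40
r = sqrt(149.40) = 12.223 m

12.223 m


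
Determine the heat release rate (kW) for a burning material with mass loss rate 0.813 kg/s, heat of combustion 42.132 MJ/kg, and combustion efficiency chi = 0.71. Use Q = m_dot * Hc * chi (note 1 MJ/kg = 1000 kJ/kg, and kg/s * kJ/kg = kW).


Hc = 42.132 MJ/kg = 42.132 * 1000 kJ/kg = 42132 kJ/kg
Q = 0.813 kg/s * 42132 kJ/kg * 0.71 = 24320 kW

24320 kW


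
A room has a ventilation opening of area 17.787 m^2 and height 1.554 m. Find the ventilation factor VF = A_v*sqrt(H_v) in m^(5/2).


sqrt(H_v) = 1.2466
VF = 17.787 * 1.2466 = 22.173 m^(5/2)

22.173 m^(5/2)


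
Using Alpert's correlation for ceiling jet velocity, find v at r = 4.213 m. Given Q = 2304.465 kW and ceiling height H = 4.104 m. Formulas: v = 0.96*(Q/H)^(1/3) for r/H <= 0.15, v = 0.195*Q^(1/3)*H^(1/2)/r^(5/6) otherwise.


r/H = 4.213 / 4.104 = 1.0266
r/H > 0.15, so v = 0.195*Q^(1/3)*H^(1/2)/r^(5/6)
Q^(1/3) = 13.209
H^(1/2) = 2.0258
r^(5/6) = 3.3151
v = 0.195 * 13.209 * 2.0258 / 3.3151 = 1.5740 m/s

1.5740 m/s


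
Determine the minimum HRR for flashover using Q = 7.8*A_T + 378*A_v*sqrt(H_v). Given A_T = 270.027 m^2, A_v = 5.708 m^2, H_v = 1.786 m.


7.8*A_T = 2106.2
sqrt(H_v) = 1.3364
378*A_v*sqrt(H_v) = 2883.5
Q = 2106.2 + 2883.5 = 4989.7 kW

4989.7 kW


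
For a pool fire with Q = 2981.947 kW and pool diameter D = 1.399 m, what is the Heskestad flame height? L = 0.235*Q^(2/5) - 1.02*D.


Q^(2/5) = 24.536
0.235 * Q^(2/5) = 5.7659
1.02 * D = 1.4270
L = 4.3389 m

4.3389 m


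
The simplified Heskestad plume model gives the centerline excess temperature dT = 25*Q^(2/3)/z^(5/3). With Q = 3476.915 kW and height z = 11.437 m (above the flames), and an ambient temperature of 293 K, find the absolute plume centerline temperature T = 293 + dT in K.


Q^(2/3) = 229.51
z^(5/3) = 58.057
dT = 25 * 229.51 / 58.057 = 98.829 K
T = 293 + 98.829 = 391.83 K

391.83 K


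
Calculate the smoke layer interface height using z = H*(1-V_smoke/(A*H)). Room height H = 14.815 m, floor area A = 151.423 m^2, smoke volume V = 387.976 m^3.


V/(A*H) = 0.17295
1 - 0.17295 = 0.82705
z = 14.815 * 0.82705 = 12.253 m

12.253 m


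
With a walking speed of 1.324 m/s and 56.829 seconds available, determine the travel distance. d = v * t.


d = 1.324 * 56.829 = 75.242 m

75.242 m


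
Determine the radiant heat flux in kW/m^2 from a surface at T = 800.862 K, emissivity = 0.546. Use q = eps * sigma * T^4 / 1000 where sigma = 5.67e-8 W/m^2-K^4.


T^4 = 4.1137e+11
q = 0.546 * 5.67e-8 * 4.1137e+11 / 1000 = 12.735 kW/m^2

12.735 kW/m^2


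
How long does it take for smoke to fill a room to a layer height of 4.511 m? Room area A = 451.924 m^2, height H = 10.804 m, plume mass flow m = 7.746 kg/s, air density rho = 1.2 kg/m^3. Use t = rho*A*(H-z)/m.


H - z = 6.293 m
t = 1.2 * 451.924 * 6.293 / 7.746 = 440.58 s

440.58 s


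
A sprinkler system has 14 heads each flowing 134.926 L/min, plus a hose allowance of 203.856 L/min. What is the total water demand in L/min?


Sprinkler demand = 14 * 134.926 = 1888.964 L/min
Total = 1888.964 + 203.856 = 2092.82 L/min

2092.82 L/min


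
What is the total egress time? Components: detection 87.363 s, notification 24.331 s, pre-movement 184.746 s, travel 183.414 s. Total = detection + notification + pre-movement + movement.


Total = 87.363 + 24.331 + 184.746 + 183.414 = 479.854 s

479.854 s


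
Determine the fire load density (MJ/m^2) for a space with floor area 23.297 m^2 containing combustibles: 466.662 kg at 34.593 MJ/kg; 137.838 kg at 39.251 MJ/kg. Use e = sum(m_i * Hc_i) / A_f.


Total energy = 466.662*34.593 + 137.838*39.251
= 16143.24 + 5410.279
= 21553.52 MJ
e = 21553.52 / 23.297 = 925.16 MJ/m^2

925.16 MJ/m^2


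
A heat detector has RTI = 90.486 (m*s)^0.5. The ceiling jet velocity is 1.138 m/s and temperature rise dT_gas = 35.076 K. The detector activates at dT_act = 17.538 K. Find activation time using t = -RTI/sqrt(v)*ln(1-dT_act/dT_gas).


dT_act/dT_gas = 0.5
ln(1 - 0.5) = -0.69315
t = -90.486 / sqrt(1.138) * -0.69315 = 58.794 s

58.794 s


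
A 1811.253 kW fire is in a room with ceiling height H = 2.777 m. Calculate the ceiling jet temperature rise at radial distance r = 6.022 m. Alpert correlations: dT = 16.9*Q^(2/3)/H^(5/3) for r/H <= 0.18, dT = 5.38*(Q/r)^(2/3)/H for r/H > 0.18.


r/H = 6.022 / 2.777 = 2.1685
r/H > 0.18, so dT = 5.38*(Q/r)^(2/3)/H
Q/r = 300.77
(Q/r)^(2/3) = 44.891
dT = 5.38 * 44.891 / 2.777 = 86.969 K

86.969 K


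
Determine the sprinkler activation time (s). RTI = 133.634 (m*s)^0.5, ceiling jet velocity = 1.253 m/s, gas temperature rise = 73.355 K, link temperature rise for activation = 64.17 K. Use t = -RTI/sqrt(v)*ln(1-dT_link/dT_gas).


dT_link/dT_gas = 0.87479
ln(1 - 0.87479) = -2.0777
t = -133.634 / sqrt(1.253) * -2.0777 = 248.05 s

248.05 s


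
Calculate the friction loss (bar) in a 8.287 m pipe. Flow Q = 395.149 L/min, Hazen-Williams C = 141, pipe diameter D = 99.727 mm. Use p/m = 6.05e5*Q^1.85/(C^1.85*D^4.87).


Q^1.85 = 63681
C^1.85 = 9463.6
D^4.87 = 5.4227e+09
p/m = 0.00075074 bar/m
p_total = 0.00075074 * 8.287 = 0.0062214 bar

0.0062214 bar


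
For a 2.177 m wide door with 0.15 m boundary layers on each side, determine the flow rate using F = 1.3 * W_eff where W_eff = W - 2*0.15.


W_eff = 2.177 - 0.30 = 1.877 m
F = 1.3 * 1.877 = 2.4401 persons/s

2.4401 persons/s


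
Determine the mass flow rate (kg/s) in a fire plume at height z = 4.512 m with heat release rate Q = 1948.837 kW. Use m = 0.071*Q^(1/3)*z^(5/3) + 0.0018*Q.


Q^(1/3) = 12.491
z^(5/3) = 12.320
First term = 0.071 * 12.491 * 12.320 = 10.926
Second term = 0.0018 * 1948.837 = 3.5079
m = 14.434 kg/s

14.434 kg/s


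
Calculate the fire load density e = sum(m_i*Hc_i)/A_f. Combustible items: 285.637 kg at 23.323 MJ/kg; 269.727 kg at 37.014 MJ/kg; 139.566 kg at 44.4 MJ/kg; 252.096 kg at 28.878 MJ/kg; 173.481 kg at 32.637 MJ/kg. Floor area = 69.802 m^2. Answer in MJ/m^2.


Total energy = 285.637*23.323 + 269.727*37.014 + 139.566*44.4 + 252.096*28.878 + 173.481*32.637
= 6661.912 + 9983.675 + 6196.730 + 7280.028 + 5661.899
= 35784.25 MJ
e = 35784.25 / 69.802 = 512.65 MJ/m^2

512.65 MJ/m^2


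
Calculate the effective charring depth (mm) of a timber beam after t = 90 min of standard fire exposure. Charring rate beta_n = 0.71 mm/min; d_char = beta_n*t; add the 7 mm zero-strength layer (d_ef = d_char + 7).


d_char = 0.71 * 90 = 63.9 mm
d_ef = 63.9 + 1.0*7 = 70.9 mm

70.9 mm


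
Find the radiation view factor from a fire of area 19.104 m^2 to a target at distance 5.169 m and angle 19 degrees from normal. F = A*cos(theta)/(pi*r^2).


cos(19 deg) = 0.94552
pi*r^2 = 83.939
F = 19.104 * 0.94552 / 83.939 = 0.21519

0.21519


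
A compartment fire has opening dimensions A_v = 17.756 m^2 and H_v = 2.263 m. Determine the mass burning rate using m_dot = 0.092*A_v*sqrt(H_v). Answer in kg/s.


sqrt(H_v) = 1.5043
m_dot = 0.092 * 17.756 * 1.5043 = 2.4574 kg/s

2.4574 kg/s


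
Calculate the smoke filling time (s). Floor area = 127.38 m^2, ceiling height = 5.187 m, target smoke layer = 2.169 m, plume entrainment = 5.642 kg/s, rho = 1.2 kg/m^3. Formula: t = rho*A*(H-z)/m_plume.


H - z = 3.018 m
t = 1.2 * 127.38 * 3.018 / 5.642 = 81.765 s

81.765 s


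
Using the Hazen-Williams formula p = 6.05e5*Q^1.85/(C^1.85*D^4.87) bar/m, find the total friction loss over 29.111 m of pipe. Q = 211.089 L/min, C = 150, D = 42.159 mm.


Q^1.85 = 19965
C^1.85 = 10611
D^4.87 = 8.1887e+07
p/m = 0.013901 bar/m
p_total = 0.013901 * 29.111 = 0.40466 bar

0.40466 bar


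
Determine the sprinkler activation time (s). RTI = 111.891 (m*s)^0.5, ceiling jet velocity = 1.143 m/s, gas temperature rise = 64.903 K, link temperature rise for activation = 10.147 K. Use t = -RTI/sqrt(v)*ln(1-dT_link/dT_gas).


dT_link/dT_gas = 0.15634
ln(1 - 0.15634) = -0.17001
t = -111.891 / sqrt(1.143) * -0.17001 = 17.793 s

17.793 s


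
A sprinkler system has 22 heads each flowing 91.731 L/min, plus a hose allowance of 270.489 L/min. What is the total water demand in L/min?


Sprinkler demand = 22 * 91.731 = 2018.082 L/min
Total = 2018.082 + 270.489 = 2288.571 L/min

2288.571 L/min


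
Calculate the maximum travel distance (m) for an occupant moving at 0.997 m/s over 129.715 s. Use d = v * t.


d = 0.997 * 129.715 = 129.33 m

129.33 m


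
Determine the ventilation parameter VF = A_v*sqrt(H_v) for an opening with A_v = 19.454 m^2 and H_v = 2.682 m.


sqrt(H_v) = 1.6377
VF = 19.454 * 1.6377 = 31.859 m^(5/2)

31.859 m^(5/2)


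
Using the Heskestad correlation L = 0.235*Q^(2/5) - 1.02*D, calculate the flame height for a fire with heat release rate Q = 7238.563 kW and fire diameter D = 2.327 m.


Q^(2/5) = 34.983
0.235 * Q^(2/5) = 8.2211
1.02 * D = 2.3735
L = 5.8475 m

5.8475 m


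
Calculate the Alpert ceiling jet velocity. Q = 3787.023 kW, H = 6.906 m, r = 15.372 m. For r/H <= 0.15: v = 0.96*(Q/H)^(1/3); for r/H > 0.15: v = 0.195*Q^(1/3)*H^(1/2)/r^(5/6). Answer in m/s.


r/H = 15.372 / 6.906 = 2.2259
r/H > 0.15, so v = 0.195*Q^(1/3)*H^(1/2)/r^(5/6)
Q^(1/3) = 15.587
H^(1/2) = 2.6279
r^(5/6) = 9.7486
v = 0.195 * 15.587 * 2.6279 / 9.7486 = 0.81935 m/s

0.81935 m/s


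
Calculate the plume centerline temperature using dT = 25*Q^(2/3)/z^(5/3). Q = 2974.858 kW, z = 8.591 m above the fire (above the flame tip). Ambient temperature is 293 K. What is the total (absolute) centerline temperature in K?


Q^(2/3) = 206.84
z^(5/3) = 36.036
dT = 25 * 206.84 / 36.036 = 143.50 K
T = 293 + 143.50 = 436.50 K

436.50 K


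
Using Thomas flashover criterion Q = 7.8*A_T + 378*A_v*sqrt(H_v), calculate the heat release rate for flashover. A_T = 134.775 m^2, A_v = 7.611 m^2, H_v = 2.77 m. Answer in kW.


7.8*A_T = 1051.245
sqrt(H_v) = 1.6643
378*A_v*sqrt(H_v) = 4788.2
Q = 1051.245 + 4788.2 = 5839.5 kW

5839.5 kW


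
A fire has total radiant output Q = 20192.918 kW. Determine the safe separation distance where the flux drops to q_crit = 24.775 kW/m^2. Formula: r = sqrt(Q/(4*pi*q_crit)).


4*pi*q_crit = 311.33
Q/(4*pi*q_crit) = 64.860
r = sqrt(64.860) = 8.0536 m

8.0536 m


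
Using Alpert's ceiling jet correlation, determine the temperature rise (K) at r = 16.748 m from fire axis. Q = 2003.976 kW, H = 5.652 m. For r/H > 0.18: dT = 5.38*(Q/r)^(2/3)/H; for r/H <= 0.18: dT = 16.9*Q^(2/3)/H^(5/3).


r/H = 16.748 / 5.652 = 2.9632
r/H > 0.18, so dT = 5.38*(Q/r)^(2/3)/H
Q/r = 119.65
(Q/r)^(2/3) = 24.282
dT = 5.38 * 24.282 / 5.652 = 23.114 K

23.114 K


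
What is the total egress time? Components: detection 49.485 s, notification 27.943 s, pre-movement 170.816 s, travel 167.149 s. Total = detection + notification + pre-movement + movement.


Total = 49.485 + 27.943 + 170.816 + 167.149 = 415.393 s

415.393 s


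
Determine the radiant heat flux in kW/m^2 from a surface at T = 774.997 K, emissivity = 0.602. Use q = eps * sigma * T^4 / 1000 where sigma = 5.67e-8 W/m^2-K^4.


T^4 = 3.6074e+11
q = 0.602 * 5.67e-8 * 3.6074e+11 / 1000 = 12.313 kW/m^2

12.313 kW/m^2


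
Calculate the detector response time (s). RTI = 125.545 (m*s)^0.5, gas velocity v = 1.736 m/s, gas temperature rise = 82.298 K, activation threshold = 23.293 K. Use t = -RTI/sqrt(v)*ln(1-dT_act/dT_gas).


dT_act/dT_gas = 0.28303
ln(1 - 0.28303) = -0.33272
t = -125.545 / sqrt(1.736) * -0.33272 = 31.704 s

31.704 s


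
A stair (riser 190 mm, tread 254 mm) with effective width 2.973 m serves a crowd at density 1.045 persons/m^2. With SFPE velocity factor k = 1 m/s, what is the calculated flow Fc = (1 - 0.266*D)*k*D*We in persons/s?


1 - 0.266*D = 1 - 0.266*1.045 = 0.72203
Fs = 0.72203 * 1 * 1.045 = 0.75452 persons/(s*m)
Fc = 0.75452 * 2.973 = 2.2432 persons/s

2.2432 persons/s


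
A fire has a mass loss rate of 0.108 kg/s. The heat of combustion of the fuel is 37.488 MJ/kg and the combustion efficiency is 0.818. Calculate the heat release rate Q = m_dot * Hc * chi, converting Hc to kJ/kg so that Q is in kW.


Hc = 37.488 MJ/kg = 37.488 * 1000 kJ/kg = 37488 kJ/kg
Q = 0.108 kg/s * 37488 kJ/kg * 0.818 = 3311.8 kW

3311.8 kW


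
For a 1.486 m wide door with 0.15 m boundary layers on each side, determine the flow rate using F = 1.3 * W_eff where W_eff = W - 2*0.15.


W_eff = 1.486 - 0.30 = 1.186 m
F = 1.3 * 1.186 = 1.5418 persons/s

1.5418 persons/s


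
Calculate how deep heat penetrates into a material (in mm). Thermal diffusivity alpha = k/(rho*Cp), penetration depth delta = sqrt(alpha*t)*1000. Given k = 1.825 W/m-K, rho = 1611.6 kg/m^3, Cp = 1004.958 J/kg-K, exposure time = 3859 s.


alpha = 1.825 / (1611.6 * 1004.958) = 1.1268e-06 m^2/s
alpha * t = 0.0043484
delta = sqrt(0.0043484) * 1000 = 65.943 mm

65.943 mm


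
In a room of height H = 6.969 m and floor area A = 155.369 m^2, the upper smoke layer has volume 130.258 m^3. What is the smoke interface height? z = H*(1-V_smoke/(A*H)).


V/(A*H) = 0.12030
1 - 0.12030 = 0.87970
z = 6.969 * 0.87970 = 6.1306 m

6.1306 m


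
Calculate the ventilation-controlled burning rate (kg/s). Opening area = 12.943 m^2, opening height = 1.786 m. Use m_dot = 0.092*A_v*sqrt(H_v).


sqrt(H_v) = 1.3364
m_dot = 0.092 * 12.943 * 1.3364 = 1.5913 kg/s

1.5913 kg/s


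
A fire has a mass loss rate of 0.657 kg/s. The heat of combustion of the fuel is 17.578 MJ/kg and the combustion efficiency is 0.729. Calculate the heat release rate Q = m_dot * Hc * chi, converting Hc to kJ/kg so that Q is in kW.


Hc = 17.578 MJ/kg = 17.578 * 1000 kJ/kg = 17578 kJ/kg
Q = 0.657 kg/s * 17578 kJ/kg * 0.729 = 8419.0 kW

8419.0 kW


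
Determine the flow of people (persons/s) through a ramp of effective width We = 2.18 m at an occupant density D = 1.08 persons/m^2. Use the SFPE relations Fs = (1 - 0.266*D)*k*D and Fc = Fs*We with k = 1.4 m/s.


1 - 0.266*D = 1 - 0.266*1.08 = 0.71272
Fs = 0.71272 * 1.4 * 1.08 = 1.0776 persons/(s*m)
Fc = 1.0776 * 2.18 = 2.3492 persons/s

2.3492 persons/s


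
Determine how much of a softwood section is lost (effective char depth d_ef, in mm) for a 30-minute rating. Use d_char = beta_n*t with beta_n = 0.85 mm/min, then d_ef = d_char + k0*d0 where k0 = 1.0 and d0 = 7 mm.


d_char = 0.85 * 30 = 25.5 mm
d_ef = 25.5 + 1.0*7 = 32.5 mm

32.5 mm


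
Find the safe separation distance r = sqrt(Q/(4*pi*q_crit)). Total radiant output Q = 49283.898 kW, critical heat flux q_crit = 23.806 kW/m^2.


4*pi*q_crit = 299.16
Q/(4*pi*q_crit) = 164.74
r = sqrt(164.74) = 12.835 m

12.835 m


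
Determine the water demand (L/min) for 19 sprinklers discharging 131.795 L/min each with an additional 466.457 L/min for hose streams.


Sprinkler demand = 19 * 131.795 = 2504.105 L/min
Total = 2504.105 + 466.457 = 2970.562 L/min

2970.562 L/min


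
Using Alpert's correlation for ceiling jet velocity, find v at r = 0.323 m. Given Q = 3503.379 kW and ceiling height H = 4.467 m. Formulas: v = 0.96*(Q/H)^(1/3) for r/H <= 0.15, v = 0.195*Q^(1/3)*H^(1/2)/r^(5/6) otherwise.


r/H = 0.323 / 4.467 = 0.072308
r/H <= 0.15, so v = 0.96*(Q/H)^(1/3)
Q/H = 784.28
(Q/H)^(1/3) = 9.2220
v = 0.96 * 9.2220 = 8.8531 m/s

8.8531 m/s


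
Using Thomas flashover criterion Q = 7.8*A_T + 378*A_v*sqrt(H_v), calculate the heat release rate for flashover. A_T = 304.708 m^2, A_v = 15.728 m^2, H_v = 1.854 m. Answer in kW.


7.8*A_T = 2376.7
sqrt(H_v) = 1.3616
378*A_v*sqrt(H_v) = 8095.1
Q = 2376.7 + 8095.1 = 10472 kW

10472 kW


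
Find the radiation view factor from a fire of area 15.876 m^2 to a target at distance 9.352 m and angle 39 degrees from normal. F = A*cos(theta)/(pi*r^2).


cos(39 deg) = 0.77715
pi*r^2 = 274.76
F = 15.876 * 0.77715 / 274.76 = 0.044904

0.044904


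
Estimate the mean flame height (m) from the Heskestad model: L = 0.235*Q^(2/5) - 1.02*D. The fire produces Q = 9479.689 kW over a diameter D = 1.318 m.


Q^(2/5) = 38.969
0.235 * Q^(2/5) = 9.1577
1.02 * D = 1.3444
L = 7.8133 m

7.8133 m


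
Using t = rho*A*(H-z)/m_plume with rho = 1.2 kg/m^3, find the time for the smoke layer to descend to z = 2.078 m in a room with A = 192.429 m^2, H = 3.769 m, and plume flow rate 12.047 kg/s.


H - z = 1.691 m
t = 1.2 * 192.429 * 1.691 / 12.047 = 32.413 s

32.413 s


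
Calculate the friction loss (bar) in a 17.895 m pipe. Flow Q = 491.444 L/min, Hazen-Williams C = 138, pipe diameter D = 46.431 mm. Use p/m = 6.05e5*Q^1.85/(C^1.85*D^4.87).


Q^1.85 = 95329
C^1.85 = 9094.4
D^4.87 = 1.3103e+08
p/m = 0.048401 bar/m
p_total = 0.048401 * 17.895 = 0.86613 bar

0.86613 bar


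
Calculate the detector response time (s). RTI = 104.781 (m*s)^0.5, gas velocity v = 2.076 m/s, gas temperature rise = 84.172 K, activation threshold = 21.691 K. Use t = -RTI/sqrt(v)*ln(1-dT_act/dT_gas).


dT_act/dT_gas = 0.25770
ln(1 - 0.25770) = -0.29800
t = -104.781 / sqrt(2.076) * -0.29800 = 21.671 s

21.671 s


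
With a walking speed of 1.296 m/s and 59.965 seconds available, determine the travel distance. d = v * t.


d = 1.296 * 59.965 = 77.715 m

77.715 m


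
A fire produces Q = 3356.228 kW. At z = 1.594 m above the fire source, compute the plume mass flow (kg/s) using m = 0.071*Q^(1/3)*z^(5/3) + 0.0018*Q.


Q^(1/3) = 14.972
z^(5/3) = 2.1751
First term = 0.071 * 14.972 * 2.1751 = 2.3122
Second term = 0.0018 * 3356.228 = 6.0412
m = 8.3534 kg/s

8.3534 kg/s


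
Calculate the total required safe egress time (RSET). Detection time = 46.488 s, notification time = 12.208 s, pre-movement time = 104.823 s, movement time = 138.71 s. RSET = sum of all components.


Total = 46.488 + 12.208 + 104.823 + 138.71 = 302.229 s

302.229 s


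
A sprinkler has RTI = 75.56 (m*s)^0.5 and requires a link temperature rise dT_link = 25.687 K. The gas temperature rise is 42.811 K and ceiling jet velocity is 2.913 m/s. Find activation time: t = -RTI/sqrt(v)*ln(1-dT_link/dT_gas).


dT_link/dT_gas = 0.60001
ln(1 - 0.60001) = -0.91631
t = -75.56 / sqrt(2.913) * -0.91631 = 40.566 s

40.566 s


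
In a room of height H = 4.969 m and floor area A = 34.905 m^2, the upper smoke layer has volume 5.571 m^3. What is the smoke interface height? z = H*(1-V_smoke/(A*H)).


V/(A*H) = 0.032120
1 - 0.032120 = 0.96788
z = 4.969 * 0.96788 = 4.8094 m

4.8094 m


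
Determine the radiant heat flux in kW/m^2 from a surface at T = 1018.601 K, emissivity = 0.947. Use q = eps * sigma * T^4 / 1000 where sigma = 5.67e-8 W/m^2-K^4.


T^4 = 1.0765e+12
q = 0.947 * 5.67e-8 * 1.0765e+12 / 1000 = 57.803 kW/m^2

57.803 kW/m^2


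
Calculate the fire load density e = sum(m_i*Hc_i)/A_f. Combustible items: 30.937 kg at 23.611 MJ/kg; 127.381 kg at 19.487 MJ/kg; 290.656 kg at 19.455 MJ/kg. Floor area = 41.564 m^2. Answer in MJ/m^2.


Total energy = 30.937*23.611 + 127.381*19.487 + 290.656*19.455
= 730.4535 + 2482.274 + 5654.712
= 8867.440 MJ
e = 8867.440 / 41.564 = 213.34 MJ/m^2

213.34 MJ/m^2


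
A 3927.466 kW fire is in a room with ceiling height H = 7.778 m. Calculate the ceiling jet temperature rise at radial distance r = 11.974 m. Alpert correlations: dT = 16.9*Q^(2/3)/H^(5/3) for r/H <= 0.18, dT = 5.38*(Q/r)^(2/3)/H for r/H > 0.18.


r/H = 11.974 / 7.778 = 1.5395
r/H > 0.18, so dT = 5.38*(Q/r)^(2/3)/H
Q/r = 328.00
(Q/r)^(2/3) = 47.561
dT = 5.38 * 47.561 / 7.778 = 32.898 K

32.898 K


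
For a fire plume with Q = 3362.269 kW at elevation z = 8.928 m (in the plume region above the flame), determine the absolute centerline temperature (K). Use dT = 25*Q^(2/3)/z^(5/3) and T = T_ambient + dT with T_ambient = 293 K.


Q^(2/3) = 224.43
z^(5/3) = 38.423
dT = 25 * 224.43 / 38.423 = 146.03 K
T = 293 + 146.03 = 439.03 K

439.03 K


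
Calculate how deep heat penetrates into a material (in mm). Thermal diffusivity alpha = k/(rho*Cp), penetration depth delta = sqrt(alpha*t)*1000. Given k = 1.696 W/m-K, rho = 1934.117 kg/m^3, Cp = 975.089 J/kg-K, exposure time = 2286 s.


alpha = 1.696 / (1934.117 * 975.089) = 8.9929e-07 m^2/s
alpha * t = 0.0020558
delta = sqrt(0.0020558) * 1000 = 45.341 mm

45.341 mm


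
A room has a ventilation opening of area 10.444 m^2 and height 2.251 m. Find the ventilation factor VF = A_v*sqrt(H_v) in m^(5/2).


sqrt(H_v) = 1.5003
VF = 10.444 * 1.5003 = 15.669 m^(5/2)

15.669 m^(5/2)


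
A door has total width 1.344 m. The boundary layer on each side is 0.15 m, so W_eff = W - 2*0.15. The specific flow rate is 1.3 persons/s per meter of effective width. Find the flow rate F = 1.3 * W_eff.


W_eff = 1.344 - 0.30 = 1.044 m
F = 1.3 * 1.044 = 1.3572 persons/s

1.3572 persons/s


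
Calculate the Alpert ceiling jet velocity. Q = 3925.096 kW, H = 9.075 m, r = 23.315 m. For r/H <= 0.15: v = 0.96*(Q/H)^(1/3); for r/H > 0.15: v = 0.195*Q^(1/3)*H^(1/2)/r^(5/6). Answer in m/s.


r/H = 23.315 / 9.075 = 2.5691
r/H > 0.15, so v = 0.195*Q^(1/3)*H^(1/2)/r^(5/6)
Q^(1/3) = 15.774
H^(1/2) = 3.0125
r^(5/6) = 13.794
v = 0.195 * 15.774 * 3.0125 / 13.794 = 0.67176 m/s

0.67176 m/s


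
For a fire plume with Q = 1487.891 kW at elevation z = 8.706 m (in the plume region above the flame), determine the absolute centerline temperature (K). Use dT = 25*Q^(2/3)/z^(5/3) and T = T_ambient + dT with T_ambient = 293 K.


Q^(2/3) = 130.33
z^(5/3) = 36.844
dT = 25 * 130.33 / 36.844 = 88.435 K
T = 293 + 88.435 = 381.43 K

381.43 K


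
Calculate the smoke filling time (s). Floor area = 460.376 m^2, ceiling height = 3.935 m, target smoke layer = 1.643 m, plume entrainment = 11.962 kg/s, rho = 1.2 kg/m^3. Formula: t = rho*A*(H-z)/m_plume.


H - z = 2.292 m
t = 1.2 * 460.376 * 2.292 / 11.962 = 105.85 s

105.85 s


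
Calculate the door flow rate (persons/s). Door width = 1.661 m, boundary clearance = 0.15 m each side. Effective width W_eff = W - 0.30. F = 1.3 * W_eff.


W_eff = 1.661 - 0.30 = 1.361 m
F = 1.3 * 1.361 = 1.7693 persons/s

1.7693 persons/s


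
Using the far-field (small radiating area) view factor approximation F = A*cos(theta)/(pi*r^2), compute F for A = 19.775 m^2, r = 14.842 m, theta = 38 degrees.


cos(38 deg) = 0.78801
pi*r^2 = 692.05
F = 19.775 * 0.78801 / 692.05 = 0.022517

0.022517


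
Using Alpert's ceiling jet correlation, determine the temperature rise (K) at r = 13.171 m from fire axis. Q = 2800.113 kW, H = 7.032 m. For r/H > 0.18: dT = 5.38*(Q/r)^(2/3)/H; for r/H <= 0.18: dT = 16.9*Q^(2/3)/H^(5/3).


r/H = 13.171 / 7.032 = 1.8730
r/H > 0.18, so dT = 5.38*(Q/r)^(2/3)/H
Q/r = 212.60
(Q/r)^(2/3) = 35.621
dT = 5.38 * 35.621 / 7.032 = 27.253 K

27.253 K


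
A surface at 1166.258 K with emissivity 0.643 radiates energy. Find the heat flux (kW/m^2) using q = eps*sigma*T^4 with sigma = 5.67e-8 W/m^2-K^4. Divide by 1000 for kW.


T^4 = 1.8500e+12
q = 0.643 * 5.67e-8 * 1.8500e+12 / 1000 = 67.449 kW/m^2

67.449 kW/m^2


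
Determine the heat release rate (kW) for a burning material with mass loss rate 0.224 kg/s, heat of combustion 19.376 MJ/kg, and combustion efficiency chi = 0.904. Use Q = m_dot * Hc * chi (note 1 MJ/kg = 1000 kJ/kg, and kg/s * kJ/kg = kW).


Hc = 19.376 MJ/kg = 19.376 * 1000 kJ/kg = 19376 kJ/kg
Q = 0.224 kg/s * 19376 kJ/kg * 0.904 = 3923.6 kW

3923.6 kW
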